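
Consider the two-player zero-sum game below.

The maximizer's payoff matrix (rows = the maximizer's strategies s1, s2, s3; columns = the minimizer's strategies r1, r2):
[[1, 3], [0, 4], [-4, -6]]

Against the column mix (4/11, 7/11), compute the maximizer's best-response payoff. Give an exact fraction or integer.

s1: (1)·(4/11) + (3)·(7/11) = 25/11.
s2: (0)·(4/11) + (4)·(7/11) = 28/11.
s3: (-4)·(4/11) + (-6)·(7/11) = -58/11.
The best pure response is s2 with expected payoff 28/11.

28/11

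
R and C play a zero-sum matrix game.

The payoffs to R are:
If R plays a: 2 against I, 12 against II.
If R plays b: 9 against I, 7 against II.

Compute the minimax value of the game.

Row minima are 2 and 7, so R's maximin is 7; column maxima are 9 and 12, so C's minimax is 9. These differ, so the equilibrium is in mixed strategies.
Let R play a with probability p. C is indifferent when 2p + 9(1−p) = 12p + 7(1−p), giving p = 1/6.
Let C play I with probability q. R is indifferent when 2q + 12(1−q) = 9q + 7(1−q), giving q = 5/12.
The value is 2·(5/12) + (12)·(7/12) = 47/6.

47/6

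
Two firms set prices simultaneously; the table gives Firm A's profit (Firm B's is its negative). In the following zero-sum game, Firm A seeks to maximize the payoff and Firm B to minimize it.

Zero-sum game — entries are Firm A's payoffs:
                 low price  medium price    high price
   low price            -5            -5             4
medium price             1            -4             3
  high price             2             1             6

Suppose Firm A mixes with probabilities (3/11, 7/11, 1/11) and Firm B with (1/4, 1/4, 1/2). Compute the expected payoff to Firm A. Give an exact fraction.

Against (1/4, 1/4, 1/2), each row's expected payoff is low price: -1/2; medium price: 3/4; high price: 15/4.
Taking the (3/11, 7/11, 1/11)-weighted average: (3/11)·(-1/2) + (7/11)·(3/4) + (1/11)·(15/4) = 15/22.

15/22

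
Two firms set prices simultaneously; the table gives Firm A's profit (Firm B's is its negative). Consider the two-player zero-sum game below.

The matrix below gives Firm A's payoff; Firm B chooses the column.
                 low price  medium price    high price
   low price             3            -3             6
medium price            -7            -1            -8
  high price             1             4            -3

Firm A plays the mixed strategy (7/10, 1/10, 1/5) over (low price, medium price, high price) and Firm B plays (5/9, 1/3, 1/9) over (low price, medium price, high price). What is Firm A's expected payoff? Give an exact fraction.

Against (5/9, 1/3, 1/9), each row's expected payoff is low price: 4/3; medium price: -46/9; high price: 14/9.
Taking the (7/10, 1/10, 1/5)-weighted average: (7/10)·(4/3) + (1/10)·(-46/9) + (1/5)·(14/9) = 11/15.

11/15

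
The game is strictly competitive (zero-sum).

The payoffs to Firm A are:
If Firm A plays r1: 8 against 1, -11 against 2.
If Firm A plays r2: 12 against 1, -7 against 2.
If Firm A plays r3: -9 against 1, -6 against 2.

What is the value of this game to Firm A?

Row r1 is strictly dominated by row r2, so Firm A never plays it.
The remaining 2×2 game on (r2, r3) × (1, 2) has no saddle point. Let Firm A play r2 with probability p; indifference gives 12p − 9(1−p) = −7p − 6(1−p), so p = 3/22.
Similarly Firm B's optimal q on 1 is 1/22, and the value is 12·(1/22) + (-7)·(21/22) = -135/22.

-135/22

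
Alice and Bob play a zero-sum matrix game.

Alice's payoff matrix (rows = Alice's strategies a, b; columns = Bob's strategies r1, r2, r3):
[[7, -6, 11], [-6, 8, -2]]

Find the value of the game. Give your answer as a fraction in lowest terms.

20/27

Column r3 is strictly dominated by r1 for Bob (it gives Alice more in every row).
The remaining 2×2 game on (a, b) × (r1, r2) has no saddle point. Let Alice play a with probability p; indifference gives 7p − 6(1−p) = −6p + 8(1−p), so p = 14/27.
Similarly Bob's optimal q on r1 is 14/27, and the value is 7·(14/27) + (-6)·(13/27) = 20/27.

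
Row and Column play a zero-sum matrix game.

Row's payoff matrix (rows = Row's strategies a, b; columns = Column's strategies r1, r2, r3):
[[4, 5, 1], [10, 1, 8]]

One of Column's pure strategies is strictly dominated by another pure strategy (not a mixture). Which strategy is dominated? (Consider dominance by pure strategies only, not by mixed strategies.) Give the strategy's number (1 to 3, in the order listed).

1

Column prefers columns that give Row less. Compare r1 with r3: 1 < 4, 8 < 10.
So r3 strictly dominates r1 for Column; r1 is strictly dominated.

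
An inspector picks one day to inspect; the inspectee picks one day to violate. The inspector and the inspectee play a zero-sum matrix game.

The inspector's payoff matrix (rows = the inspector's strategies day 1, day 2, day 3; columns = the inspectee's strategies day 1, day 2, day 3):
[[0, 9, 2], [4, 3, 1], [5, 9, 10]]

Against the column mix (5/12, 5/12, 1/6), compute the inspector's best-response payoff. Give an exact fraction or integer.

day 1: (0)·(5/12) + (9)·(5/12) + (2)·(1/6) = 49/12.
day 2: (4)·(5/12) + (3)·(5/12) + (1)·(1/6) = 37/12.
day 3: (5)·(5/12) + (9)·(5/12) + (10)·(1/6) = 15/2.
The best pure response is day 3 with expected payoff 15/2.

15/2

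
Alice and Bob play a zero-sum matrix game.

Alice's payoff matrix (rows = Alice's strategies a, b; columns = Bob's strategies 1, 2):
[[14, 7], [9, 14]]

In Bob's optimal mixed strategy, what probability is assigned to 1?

7/12

Row minima are 7 and 9, so Alice's maximin is 9; column maxima are 14 and 14, so Bob's minimax is 14. These differ, so the equilibrium is in mixed strategies.
Let Bob play 1 with probability q. Alice is indifferent when 14q + 7(1−q) = 9q + 14(1−q), giving q = 7/12.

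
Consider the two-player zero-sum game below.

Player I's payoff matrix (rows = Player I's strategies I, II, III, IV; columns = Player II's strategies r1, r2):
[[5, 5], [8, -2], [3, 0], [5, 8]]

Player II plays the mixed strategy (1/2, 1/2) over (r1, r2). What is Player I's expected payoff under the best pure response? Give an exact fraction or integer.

13/2

I: (5)·(1/2) + (5)·(1/2) = 5.
II: (8)·(1/2) + (-2)·(1/2) = 3.
III: (3)·(1/2) + (0)·(1/2) = 3/2.
IV: (5)·(1/2) + (8)·(1/2) = 13/2.
The best pure response is IV with expected payoff 13/2.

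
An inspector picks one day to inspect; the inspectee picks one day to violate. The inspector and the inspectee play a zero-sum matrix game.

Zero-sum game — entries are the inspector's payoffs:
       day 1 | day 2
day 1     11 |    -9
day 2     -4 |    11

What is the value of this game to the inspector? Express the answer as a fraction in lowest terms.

17/7

Row minima are -9 and -4, so the inspector's maximin is -4; column maxima are 11 and 11, so the inspectee's minimax is 11. These differ, so the equilibrium is in mixed strategies.
Let the inspector play day 1 with probability p. The inspectee is indifferent when 11p − 4(1−p) = −9p + 11(1−p), giving p = 3/7.
Let the inspectee play day 1 with probability q. The inspector is indifferent when 11q − 9(1−q) = −4q + 11(1−q), giving q = 4/7.
The value is 11·(4/7) + (-9)·(3/7) = 17/7.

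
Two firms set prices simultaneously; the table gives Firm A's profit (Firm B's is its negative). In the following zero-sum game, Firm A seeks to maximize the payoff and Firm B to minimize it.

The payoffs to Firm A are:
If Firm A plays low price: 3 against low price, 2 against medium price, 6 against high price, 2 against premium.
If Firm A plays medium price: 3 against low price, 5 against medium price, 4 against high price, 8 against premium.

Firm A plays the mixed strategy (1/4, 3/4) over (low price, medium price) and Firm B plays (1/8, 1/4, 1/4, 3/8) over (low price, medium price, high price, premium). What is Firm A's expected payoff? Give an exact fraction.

5

Against (1/8, 1/4, 1/4, 3/8), each row's expected payoff is low price: 25/8; medium price: 45/8.
Taking the (1/4, 3/4)-weighted average: (1/4)·(25/8) + (3/4)·(45/8) = 5.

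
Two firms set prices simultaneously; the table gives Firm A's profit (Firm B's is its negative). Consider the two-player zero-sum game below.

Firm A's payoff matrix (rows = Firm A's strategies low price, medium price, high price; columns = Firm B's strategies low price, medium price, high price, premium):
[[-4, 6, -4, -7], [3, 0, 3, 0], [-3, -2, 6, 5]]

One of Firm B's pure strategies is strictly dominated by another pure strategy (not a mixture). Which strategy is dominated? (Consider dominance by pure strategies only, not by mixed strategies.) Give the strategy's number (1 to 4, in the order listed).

3

Firm B prefers columns that give Firm A less. Compare high price with premium: -7 < -4, 0 < 3, 5 < 6.
So premium strictly dominates high price for Firm B; high price is strictly dominated.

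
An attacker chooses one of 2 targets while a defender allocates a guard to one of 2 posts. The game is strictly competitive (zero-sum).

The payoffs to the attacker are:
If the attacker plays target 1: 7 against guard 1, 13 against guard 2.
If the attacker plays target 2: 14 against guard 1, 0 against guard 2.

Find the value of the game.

91/10

Row minima are 7 and 0, so the attacker's maximin is 7; column maxima are 14 and 13, so the defender's minimax is 13. These differ, so the equilibrium is in mixed strategies.
Let the attacker play target 1 with probability p. The defender is indifferent when 7p + 14(1−p) = 13p, giving p = 7/10.
Let the defender play guard 1 with probability q. The attacker is indifferent when 7q + 13(1−q) = 14q, giving q = 13/20.
The value is 7·(13/20) + (13)·(7/20) = 91/10.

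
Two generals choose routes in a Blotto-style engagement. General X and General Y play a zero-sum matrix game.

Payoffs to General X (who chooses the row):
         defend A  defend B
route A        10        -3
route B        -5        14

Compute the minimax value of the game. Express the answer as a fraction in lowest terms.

Row minima are -3 and -5, so General X's maximin is -3; column maxima are 10 and 14, so General Y's minimax is 10. These differ, so the equilibrium is in mixed strategies.
Let General X play route A with probability p. General Y is indifferent when 10p − 5(1−p) = −3p + 14(1−p), giving p = 19/32.
Let General Y play defend A with probability q. General X is indifferent when 10q − 3(1−q) = −5q + 14(1−q), giving q = 17/32.
The value is 10·(17/32) + (-3)·(15/32) = 125/32.

125/32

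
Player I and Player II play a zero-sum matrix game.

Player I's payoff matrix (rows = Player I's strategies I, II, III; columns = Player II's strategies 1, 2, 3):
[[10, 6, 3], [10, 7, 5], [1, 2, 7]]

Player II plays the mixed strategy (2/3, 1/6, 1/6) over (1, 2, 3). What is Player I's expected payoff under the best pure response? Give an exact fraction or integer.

I: (10)·(2/3) + (6)·(1/6) + (3)·(1/6) = 49/6.
II: (10)·(2/3) + (7)·(1/6) + (5)·(1/6) = 26/3.
III: (1)·(2/3) + (2)·(1/6) + (7)·(1/6) = 13/6.
The best pure response is II with expected payoff 26/3.

26/3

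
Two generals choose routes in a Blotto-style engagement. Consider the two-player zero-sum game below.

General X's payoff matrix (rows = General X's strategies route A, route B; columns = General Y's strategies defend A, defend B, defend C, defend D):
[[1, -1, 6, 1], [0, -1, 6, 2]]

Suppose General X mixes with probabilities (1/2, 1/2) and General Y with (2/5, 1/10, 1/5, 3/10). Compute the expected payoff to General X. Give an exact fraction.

Against (2/5, 1/10, 1/5, 3/10), each row's expected payoff is route A: 9/5; route B: 17/10.
Taking the (1/2, 1/2)-weighted average: (1/2)·(9/5) + (1/2)·(17/10) = 7/4.

7/4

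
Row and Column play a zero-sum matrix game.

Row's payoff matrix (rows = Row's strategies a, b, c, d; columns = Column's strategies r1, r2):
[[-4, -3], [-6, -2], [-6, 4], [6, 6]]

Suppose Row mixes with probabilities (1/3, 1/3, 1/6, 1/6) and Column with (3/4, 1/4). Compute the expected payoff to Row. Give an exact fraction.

Against (3/4, 1/4), each row's expected payoff is a: -15/4; b: -5; c: -7/2; d: 6.
Taking the (1/3, 1/3, 1/6, 1/6)-weighted average: (1/3)·(-15/4) + (1/3)·(-5) + (1/6)·(-7/2) + (1/6)·(6) = -5/2.

-5/2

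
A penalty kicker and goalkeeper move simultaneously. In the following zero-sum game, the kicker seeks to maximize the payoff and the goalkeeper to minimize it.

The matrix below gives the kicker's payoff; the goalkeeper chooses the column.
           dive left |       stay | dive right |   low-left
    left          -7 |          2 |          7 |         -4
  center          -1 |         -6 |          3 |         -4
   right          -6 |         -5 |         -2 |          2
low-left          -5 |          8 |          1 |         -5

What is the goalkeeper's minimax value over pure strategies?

The worst case (largest entry) in each column is dive left: -1, stay: 8, dive right: 7, low-left: 2.
The best (smallest) of these is -1.

-1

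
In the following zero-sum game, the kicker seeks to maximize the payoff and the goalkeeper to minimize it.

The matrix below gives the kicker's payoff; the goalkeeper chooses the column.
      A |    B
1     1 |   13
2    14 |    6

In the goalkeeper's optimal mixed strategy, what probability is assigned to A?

7/20

Row minima are 1 and 6, so the kicker's maximin is 6; column maxima are 14 and 13, so the goalkeeper's minimax is 13. These differ, so the equilibrium is in mixed strategies.
Let the goalkeeper play A with probability q. The kicker is indifferent when q + 13(1−q) = 14q + 6(1−q), giving q = 7/20.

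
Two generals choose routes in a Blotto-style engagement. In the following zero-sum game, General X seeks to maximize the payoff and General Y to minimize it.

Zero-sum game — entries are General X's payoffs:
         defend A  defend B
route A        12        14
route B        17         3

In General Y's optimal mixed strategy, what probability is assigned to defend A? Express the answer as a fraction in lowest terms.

Row minima are 12 and 3, so General X's maximin is 12; column maxima are 17 and 14, so General Y's minimax is 14. These differ, so the equilibrium is in mixed strategies.
Let General Y play defend A with probability q. General X is indifferent when 12q + 14(1−q) = 17q + 3(1−q), giving q = 11/16.

11/16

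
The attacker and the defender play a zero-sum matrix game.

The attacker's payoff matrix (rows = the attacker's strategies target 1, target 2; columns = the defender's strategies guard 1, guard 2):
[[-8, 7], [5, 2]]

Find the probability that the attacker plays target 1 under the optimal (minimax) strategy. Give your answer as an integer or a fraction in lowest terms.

1/6

Row minima are -8 and 2, so the attacker's maximin is 2; column maxima are 5 and 7, so the defender's minimax is 5. These differ, so the equilibrium is in mixed strategies.
Let the attacker play target 1 with probability p. The defender is indifferent when −8p + 5(1−p) = 7p + 2(1−p), giving p = 1/6.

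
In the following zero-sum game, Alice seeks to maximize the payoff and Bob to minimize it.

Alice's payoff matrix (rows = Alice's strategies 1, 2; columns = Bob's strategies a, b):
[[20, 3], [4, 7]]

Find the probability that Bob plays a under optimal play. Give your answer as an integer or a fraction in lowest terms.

Row minima are 3 and 4, so Alice's maximin is 4; column maxima are 20 and 7, so Bob's minimax is 7. These differ, so the equilibrium is in mixed strategies.
Let Bob play a with probability q. Alice is indifferent when 20q + 3(1−q) = 4q + 7(1−q), giving q = 1/5.

1/5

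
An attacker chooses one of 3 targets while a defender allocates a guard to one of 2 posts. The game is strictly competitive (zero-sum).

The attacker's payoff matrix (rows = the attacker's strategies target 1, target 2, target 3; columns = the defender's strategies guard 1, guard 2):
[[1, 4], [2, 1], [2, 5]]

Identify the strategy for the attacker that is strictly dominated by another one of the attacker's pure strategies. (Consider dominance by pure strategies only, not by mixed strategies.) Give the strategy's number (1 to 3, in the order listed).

1

Compare target 1 with target 3: 2 > 1, 5 > 4.
So target 3 strictly dominates target 1 for the attacker; target 1 is strictly dominated.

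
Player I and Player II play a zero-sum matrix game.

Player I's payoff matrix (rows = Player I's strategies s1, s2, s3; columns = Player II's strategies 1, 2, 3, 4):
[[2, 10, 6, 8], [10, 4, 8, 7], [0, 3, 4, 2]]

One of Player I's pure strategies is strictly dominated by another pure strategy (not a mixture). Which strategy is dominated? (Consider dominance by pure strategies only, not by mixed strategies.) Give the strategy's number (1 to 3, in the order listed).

3

Compare s3 with s1: 2 > 0, 10 > 3, 6 > 4, 8 > 2.
So s1 strictly dominates s3 for Player I; s3 is strictly dominated.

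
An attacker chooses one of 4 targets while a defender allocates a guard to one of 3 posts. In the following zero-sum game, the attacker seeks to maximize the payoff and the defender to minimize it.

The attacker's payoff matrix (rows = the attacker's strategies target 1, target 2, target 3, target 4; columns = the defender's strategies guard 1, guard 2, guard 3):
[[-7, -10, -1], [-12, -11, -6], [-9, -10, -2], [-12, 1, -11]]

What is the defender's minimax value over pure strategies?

-7

The worst case (largest entry) in each column is guard 1: -7, guard 2: 1, guard 3: -1.
The best (smallest) of these is -7.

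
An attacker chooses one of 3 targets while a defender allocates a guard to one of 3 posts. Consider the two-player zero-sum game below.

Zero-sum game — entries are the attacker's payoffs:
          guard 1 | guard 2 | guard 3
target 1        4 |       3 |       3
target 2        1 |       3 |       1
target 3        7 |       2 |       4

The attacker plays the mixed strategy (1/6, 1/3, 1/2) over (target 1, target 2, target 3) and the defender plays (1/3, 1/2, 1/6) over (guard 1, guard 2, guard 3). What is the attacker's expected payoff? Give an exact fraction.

Against (1/3, 1/2, 1/6), each row's expected payoff is target 1: 10/3; target 2: 2; target 3: 4.
Taking the (1/6, 1/3, 1/2)-weighted average: (1/6)·(10/3) + (1/3)·(2) + (1/2)·(4) = 29/9.

29/9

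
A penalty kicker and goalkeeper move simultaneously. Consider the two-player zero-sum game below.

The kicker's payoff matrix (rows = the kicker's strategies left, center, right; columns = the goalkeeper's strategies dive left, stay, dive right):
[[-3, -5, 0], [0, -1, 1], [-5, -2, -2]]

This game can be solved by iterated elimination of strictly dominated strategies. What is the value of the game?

Column dive right is strictly dominated by dive left for the goalkeeper (-3<0, 0<1, -5<-2); eliminate dive right.
Row right is strictly dominated by row center (0>-5, -1>-2); eliminate right.
Row left is strictly dominated by row center (0>-3, -1>-5); eliminate left.
Column dive left is strictly dominated by stay for the goalkeeper (-1<0); eliminate dive left.
Only (center, stay) remains, with payoff -1.

-1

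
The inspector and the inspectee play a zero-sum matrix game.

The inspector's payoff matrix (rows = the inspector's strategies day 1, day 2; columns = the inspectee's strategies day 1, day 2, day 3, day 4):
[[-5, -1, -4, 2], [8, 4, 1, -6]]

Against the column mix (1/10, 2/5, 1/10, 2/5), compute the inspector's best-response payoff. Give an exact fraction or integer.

day 1: (-5)·(1/10) + (-1)·(2/5) + (-4)·(1/10) + (2)·(2/5) = -1/2.
day 2: (8)·(1/10) + (4)·(2/5) + (1)·(1/10) + (-6)·(2/5) = 1/10.
The best pure response is day 2 with expected payoff 1/10.

1/10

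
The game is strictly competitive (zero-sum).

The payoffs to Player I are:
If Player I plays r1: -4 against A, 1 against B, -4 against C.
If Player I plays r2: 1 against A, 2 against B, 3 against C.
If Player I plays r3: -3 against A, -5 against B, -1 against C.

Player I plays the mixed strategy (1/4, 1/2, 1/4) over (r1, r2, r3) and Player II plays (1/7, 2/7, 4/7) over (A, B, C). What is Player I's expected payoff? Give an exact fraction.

Against (1/7, 2/7, 4/7), each row's expected payoff is r1: -18/7; r2: 17/7; r3: -17/7.
Taking the (1/4, 1/2, 1/4)-weighted average: (1/4)·(-18/7) + (1/2)·(17/7) + (1/4)·(-17/7) = -1/28.

-1/28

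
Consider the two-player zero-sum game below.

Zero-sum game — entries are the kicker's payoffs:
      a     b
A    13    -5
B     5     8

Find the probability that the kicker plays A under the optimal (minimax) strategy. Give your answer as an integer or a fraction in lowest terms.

1/7

Row minima are -5 and 5, so the kicker's maximin is 5; column maxima are 13 and 8, so the goalkeeper's minimax is 8. These differ, so the equilibrium is in mixed strategies.
Let the kicker play A with probability p. The goalkeeper is indifferent when 13p + 5(1−p) = −5p + 8(1−p), giving p = 1/7.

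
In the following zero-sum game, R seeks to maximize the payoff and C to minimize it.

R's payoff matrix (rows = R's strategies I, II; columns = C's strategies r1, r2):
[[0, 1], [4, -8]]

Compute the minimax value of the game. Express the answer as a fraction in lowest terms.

Row minima are 0 and -8, so R's maximin is 0; column maxima are 4 and 1, so C's minimax is 1. These differ, so the equilibrium is in mixed strategies.
Let R play I with probability p. C is indifferent when 4(1−p) = p − 8(1−p), giving p = 12/13.
Let C play r1 with probability q. R is indifferent when (1−q) = 4q − 8(1−q), giving q = 9/13.
The value is 0·(9/13) + (1)·(4/13) = 4/13.

4/13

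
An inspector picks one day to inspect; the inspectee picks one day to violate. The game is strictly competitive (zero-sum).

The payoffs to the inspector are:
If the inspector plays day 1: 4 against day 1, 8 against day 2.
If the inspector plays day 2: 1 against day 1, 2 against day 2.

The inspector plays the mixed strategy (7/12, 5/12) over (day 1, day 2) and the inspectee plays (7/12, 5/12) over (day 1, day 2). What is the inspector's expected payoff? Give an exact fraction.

Against (7/12, 5/12), each row's expected payoff is day 1: 17/3; day 2: 17/12.
Taking the (7/12, 5/12)-weighted average: (7/12)·(17/3) + (5/12)·(17/12) = 187/48.

187/48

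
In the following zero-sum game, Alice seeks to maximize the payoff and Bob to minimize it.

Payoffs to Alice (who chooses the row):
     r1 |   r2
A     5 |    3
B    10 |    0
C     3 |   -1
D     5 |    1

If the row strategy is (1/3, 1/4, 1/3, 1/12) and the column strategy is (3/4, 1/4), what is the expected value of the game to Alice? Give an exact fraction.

35/8

Against (3/4, 1/4), each row's expected payoff is A: 9/2; B: 15/2; C: 2; D: 4.
Taking the (1/3, 1/4, 1/3, 1/12)-weighted average: (1/3)·(9/2) + (1/4)·(15/2) + (1/3)·(2) + (1/12)·(4) = 35/8.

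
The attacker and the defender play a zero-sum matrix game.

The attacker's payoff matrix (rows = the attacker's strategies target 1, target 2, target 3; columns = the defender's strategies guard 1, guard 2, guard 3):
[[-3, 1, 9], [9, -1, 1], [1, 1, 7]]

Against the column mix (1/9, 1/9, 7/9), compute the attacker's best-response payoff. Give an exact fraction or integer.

61/9

target 1: (-3)·(1/9) + (1)·(1/9) + (9)·(7/9) = 61/9.
target 2: (9)·(1/9) + (-1)·(1/9) + (1)·(7/9) = 5/3.
target 3: (1)·(1/9) + (1)·(1/9) + (7)·(7/9) = 17/3.
The best pure response is target 1 with expected payoff 61/9.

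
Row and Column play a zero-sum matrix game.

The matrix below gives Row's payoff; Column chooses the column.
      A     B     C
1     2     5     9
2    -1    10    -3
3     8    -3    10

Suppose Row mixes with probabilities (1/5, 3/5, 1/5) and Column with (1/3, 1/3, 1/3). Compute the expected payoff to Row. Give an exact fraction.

49/15

Against (1/3, 1/3, 1/3), each row's expected payoff is 1: 16/3; 2: 2; 3: 5.
Taking the (1/5, 3/5, 1/5)-weighted average: (1/5)·(16/3) + (3/5)·(2) + (1/5)·(5) = 49/15.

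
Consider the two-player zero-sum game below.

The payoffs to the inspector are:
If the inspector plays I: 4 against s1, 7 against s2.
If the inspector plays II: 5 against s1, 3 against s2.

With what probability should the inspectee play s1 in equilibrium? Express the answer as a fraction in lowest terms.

Row minima are 4 and 3, so the inspector's maximin is 4; column maxima are 5 and 7, so the inspectee's minimax is 5. These differ, so the equilibrium is in mixed strategies.
Let the inspectee play s1 with probability q. The inspector is indifferent when 4q + 7(1−q) = 5q + 3(1−q), giving q = 4/5.

4/5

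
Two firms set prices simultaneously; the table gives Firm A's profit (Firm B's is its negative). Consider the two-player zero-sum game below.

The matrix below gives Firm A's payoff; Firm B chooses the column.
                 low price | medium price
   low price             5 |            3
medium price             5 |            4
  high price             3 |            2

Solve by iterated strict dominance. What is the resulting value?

Row high price is strictly dominated by row low price (5>3, 3>2); eliminate high price.
Column low price is strictly dominated by medium price for Firm B (3<5, 4<5); eliminate low price.
Row low price is strictly dominated by row medium price (4>3); eliminate low price.
Only (medium price, medium price) remains, with payoff 4.

4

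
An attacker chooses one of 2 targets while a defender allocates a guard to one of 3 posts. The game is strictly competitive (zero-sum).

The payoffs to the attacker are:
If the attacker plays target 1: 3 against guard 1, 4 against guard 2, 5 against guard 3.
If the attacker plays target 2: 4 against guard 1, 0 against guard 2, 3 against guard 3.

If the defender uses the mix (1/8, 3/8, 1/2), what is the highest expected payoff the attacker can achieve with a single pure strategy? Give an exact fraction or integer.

target 1: (3)·(1/8) + (4)·(3/8) + (5)·(1/2) = 35/8.
target 2: (4)·(1/8) + (0)·(3/8) + (3)·(1/2) = 2.
The best pure response is target 1 with expected payoff 35/8.

35/8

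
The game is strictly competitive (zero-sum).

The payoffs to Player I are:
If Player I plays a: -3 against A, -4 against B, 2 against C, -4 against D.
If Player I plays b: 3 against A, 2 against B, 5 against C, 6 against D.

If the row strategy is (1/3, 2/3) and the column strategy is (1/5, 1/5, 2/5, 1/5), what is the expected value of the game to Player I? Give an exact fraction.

Against (1/5, 1/5, 2/5, 1/5), each row's expected payoff is a: -7/5; b: 21/5.
Taking the (1/3, 2/3)-weighted average: (1/3)·(-7/5) + (2/3)·(21/5) = 7/3.

7/3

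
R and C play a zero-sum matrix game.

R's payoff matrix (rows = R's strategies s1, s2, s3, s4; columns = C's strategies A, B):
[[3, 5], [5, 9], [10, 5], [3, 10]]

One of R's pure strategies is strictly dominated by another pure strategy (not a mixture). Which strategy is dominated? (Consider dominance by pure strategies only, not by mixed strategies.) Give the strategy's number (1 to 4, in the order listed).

1

Compare s1 with s2: 5 > 3, 9 > 5.
So s2 strictly dominates s1 for R; s1 is strictly dominated.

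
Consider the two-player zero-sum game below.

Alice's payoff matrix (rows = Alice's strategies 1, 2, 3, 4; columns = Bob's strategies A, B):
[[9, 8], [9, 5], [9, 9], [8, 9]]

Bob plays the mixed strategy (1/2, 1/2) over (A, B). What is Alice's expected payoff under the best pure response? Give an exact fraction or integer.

9

1: (9)·(1/2) + (8)·(1/2) = 17/2.
2: (9)·(1/2) + (5)·(1/2) = 7.
3: (9)·(1/2) + (9)·(1/2) = 9.
4: (8)·(1/2) + (9)·(1/2) = 17/2.
The best pure response is 3 with expected payoff 9.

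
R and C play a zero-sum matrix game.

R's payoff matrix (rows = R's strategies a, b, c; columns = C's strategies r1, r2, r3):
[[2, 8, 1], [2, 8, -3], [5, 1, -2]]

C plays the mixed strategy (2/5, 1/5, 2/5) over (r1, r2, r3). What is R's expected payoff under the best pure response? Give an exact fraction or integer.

a: (2)·(2/5) + (8)·(1/5) + (1)·(2/5) = 14/5.
b: (2)·(2/5) + (8)·(1/5) + (-3)·(2/5) = 6/5.
c: (5)·(2/5) + (1)·(1/5) + (-2)·(2/5) = 7/5.
The best pure response is a with expected payoff 14/5.

14/5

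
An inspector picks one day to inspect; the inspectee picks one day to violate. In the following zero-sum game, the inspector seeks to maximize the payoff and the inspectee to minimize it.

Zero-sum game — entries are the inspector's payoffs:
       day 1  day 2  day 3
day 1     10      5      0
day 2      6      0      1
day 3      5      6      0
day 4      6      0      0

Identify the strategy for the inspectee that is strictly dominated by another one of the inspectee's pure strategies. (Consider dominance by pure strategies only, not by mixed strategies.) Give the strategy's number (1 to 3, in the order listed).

The inspectee prefers columns that give the inspector less. Compare day 1 with day 3: 0 < 10, 1 < 6, 0 < 5, 0 < 6.
So day 3 strictly dominates day 1 for the inspectee; day 1 is strictly dominated.

1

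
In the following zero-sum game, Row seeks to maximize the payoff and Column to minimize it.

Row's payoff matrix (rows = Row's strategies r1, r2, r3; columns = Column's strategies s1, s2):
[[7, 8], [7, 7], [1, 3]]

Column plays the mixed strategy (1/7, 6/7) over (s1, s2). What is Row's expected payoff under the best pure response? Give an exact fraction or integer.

55/7

r1: (7)·(1/7) + (8)·(6/7) = 55/7.
r2: (7)·(1/7) + (7)·(6/7) = 7.
r3: (1)·(1/7) + (3)·(6/7) = 19/7.
The best pure response is r1 with expected payoff 55/7.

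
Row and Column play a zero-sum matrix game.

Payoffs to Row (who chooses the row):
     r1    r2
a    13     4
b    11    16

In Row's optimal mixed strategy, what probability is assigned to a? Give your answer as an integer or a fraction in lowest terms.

Row minima are 4 and 11, so Row's maximin is 11; column maxima are 13 and 16, so Column's minimax is 13. These differ, so the equilibrium is in mixed strategies.
Let Row play a with probability p. Column is indifferent when 13p + 11(1−p) = 4p + 16(1−p), giving p = 5/14.

5/14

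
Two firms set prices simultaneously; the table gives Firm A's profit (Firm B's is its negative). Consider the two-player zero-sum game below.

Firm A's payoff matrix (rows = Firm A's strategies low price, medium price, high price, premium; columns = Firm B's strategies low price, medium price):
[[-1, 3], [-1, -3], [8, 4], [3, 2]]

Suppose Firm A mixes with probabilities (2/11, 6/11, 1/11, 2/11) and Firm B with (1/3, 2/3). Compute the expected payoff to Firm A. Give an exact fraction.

-2/33

Against (1/3, 2/3), each row's expected payoff is low price: 5/3; medium price: -7/3; high price: 16/3; premium: 7/3.
Taking the (2/11, 6/11, 1/11, 2/11)-weighted average: (2/11)·(5/3) + (6/11)·(-7/3) + (1/11)·(16/3) + (2/11)·(7/3) = -2/33.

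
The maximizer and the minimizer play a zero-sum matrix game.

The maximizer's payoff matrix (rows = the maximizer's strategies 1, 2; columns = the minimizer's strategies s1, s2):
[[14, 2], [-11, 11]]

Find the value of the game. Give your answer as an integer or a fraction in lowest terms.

Row minima are 2 and -11, so the maximizer's maximin is 2; column maxima are 14 and 11, so the minimizer's minimax is 11. These differ, so the equilibrium is in mixed strategies.
Let the maximizer play 1 with probability p. The minimizer is indifferent when 14p − 11(1−p) = 2p + 11(1−p), giving p = 11/17.
Let the minimizer play s1 with probability q. The maximizer is indifferent when 14q + 2(1−q) = −11q + 11(1−q), giving q = 9/34.
The value is 14·(9/34) + (2)·(25/34) = 88/17.

88/17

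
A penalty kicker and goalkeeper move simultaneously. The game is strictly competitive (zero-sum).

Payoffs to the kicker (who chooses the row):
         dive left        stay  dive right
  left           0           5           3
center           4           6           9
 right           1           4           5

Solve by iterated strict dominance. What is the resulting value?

4

Column stay is strictly dominated by dive left for the goalkeeper (0<5, 4<6, 1<4); eliminate stay.
Row right is strictly dominated by row center (4>1, 9>5); eliminate right.
Row left is strictly dominated by row center (4>0, 9>3); eliminate left.
Column dive right is strictly dominated by dive left for the goalkeeper (4<9); eliminate dive right.
Only (center, dive left) remains, with payoff 4.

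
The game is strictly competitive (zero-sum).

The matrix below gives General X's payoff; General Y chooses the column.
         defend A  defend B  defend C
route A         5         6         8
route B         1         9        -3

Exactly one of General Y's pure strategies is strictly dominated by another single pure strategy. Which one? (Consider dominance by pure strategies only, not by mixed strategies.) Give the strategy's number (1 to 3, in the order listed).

General Y prefers columns that give General X less. Compare defend B with defend A: 5 < 6, 1 < 9.
So defend A strictly dominates defend B for General Y; defend B is strictly dominated.

2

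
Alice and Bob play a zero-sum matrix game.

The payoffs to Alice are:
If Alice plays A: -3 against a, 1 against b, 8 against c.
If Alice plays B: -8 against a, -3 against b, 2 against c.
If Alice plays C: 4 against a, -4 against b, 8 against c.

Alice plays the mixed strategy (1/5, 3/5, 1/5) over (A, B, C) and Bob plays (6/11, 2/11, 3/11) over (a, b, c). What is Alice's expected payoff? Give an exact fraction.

-96/55

Against (6/11, 2/11, 3/11), each row's expected payoff is A: 8/11; B: -48/11; C: 40/11.
Taking the (1/5, 3/5, 1/5)-weighted average: (1/5)·(8/11) + (3/5)·(-48/11) + (1/5)·(40/11) = -96/55.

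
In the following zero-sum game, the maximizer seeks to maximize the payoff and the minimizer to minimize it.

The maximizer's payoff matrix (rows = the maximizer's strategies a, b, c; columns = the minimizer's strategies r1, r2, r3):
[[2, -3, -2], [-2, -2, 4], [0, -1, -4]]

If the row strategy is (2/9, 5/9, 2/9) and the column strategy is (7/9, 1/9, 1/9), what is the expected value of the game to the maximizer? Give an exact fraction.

-52/81

Against (7/9, 1/9, 1/9), each row's expected payoff is a: 1; b: -4/3; c: -5/9.
Taking the (2/9, 5/9, 2/9)-weighted average: (2/9)·(1) + (5/9)·(-4/3) + (2/9)·(-5/9) = -52/81.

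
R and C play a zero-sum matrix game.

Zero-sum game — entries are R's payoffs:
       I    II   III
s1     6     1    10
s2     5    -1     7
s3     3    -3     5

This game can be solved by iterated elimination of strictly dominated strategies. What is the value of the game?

1

Column III is strictly dominated by I for C (6<10, 5<7, 3<5); eliminate III.
Row s3 is strictly dominated by row s1 (6>3, 1>-3); eliminate s3.
Row s2 is strictly dominated by row s1 (6>5, 1>-1); eliminate s2.
Column I is strictly dominated by II for C (1<6); eliminate I.
Only (s1, II) remains, with payoff 1.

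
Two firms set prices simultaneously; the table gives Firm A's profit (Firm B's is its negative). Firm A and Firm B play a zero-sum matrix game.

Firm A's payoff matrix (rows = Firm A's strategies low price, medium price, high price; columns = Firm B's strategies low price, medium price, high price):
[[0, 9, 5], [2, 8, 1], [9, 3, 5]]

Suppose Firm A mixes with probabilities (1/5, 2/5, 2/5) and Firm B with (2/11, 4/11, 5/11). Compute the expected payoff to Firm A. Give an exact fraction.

Against (2/11, 4/11, 5/11), each row's expected payoff is low price: 61/11; medium price: 41/11; high price: 5.
Taking the (1/5, 2/5, 2/5)-weighted average: (1/5)·(61/11) + (2/5)·(41/11) + (2/5)·(5) = 23/5.

23/5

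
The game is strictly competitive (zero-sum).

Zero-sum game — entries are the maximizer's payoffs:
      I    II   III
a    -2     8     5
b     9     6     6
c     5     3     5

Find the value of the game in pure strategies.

6

Row minima: -2, 6, 3 → the maximizer's maximin is 6.
Column maxima: 9, 8, 6 → the minimizer's minimax is 6.
They coincide at (b, III), so the value is 6.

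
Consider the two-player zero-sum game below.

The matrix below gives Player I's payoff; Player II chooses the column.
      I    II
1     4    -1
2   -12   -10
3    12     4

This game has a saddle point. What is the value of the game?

Row minima: -1, -12, 4 → Player I's maximin is 4.
Column maxima: 12, 4 → Player II's minimax is 4.
They coincide at (3, II), so the value is 4.

4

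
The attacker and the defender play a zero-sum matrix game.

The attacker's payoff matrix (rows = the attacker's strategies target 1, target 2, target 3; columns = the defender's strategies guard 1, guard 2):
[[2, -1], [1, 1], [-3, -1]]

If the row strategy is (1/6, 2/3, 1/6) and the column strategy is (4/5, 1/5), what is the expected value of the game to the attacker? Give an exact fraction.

Against (4/5, 1/5), each row's expected payoff is target 1: 7/5; target 2: 1; target 3: -13/5.
Taking the (1/6, 2/3, 1/6)-weighted average: (1/6)·(7/5) + (2/3)·(1) + (1/6)·(-13/5) = 7/15.

7/15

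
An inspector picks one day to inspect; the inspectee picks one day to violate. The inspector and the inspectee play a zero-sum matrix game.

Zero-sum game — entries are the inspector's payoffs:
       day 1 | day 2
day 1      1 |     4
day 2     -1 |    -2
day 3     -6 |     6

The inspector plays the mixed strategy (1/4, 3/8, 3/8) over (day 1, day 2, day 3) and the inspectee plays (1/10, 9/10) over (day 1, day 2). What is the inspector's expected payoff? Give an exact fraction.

Against (1/10, 9/10), each row's expected payoff is day 1: 37/10; day 2: -19/10; day 3: 24/5.
Taking the (1/4, 3/8, 3/8)-weighted average: (1/4)·(37/10) + (3/8)·(-19/10) + (3/8)·(24/5) = 161/80.

161/80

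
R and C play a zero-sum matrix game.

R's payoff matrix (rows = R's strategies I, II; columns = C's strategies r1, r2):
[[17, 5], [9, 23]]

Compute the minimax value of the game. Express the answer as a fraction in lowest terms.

Row minima are 5 and 9, so R's maximin is 9; column maxima are 17 and 23, so C's minimax is 17. These differ, so the equilibrium is in mixed strategies.
Let R play I with probability p. C is indifferent when 17p + 9(1−p) = 5p + 23(1−p), giving p = 7/13.
Let C play r1 with probability q. R is indifferent when 17q + 5(1−q) = 9q + 23(1−q), giving q = 9/13.
The value is 17·(9/13) + (5)·(4/13) = 173/13.

173/13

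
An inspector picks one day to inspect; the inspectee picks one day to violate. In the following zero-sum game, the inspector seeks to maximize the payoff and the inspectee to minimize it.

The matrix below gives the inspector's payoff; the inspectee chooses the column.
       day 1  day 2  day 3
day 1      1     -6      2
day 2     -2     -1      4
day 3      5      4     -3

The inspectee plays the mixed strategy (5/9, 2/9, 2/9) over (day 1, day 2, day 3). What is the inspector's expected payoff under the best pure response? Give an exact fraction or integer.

3

day 1: (1)·(5/9) + (-6)·(2/9) + (2)·(2/9) = -1/3.
day 2: (-2)·(5/9) + (-1)·(2/9) + (4)·(2/9) = -4/9.
day 3: (5)·(5/9) + (4)·(2/9) + (-3)·(2/9) = 3.
The best pure response is day 3 with expected payoff 3.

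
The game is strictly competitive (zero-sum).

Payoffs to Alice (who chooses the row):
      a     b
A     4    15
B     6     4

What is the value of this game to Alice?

Row minima are 4 and 4, so Alice's maximin is 4; column maxima are 6 and 15, so Bob's minimax is 6. These differ, so the equilibrium is in mixed strategies.
Let Alice play A with probability p. Bob is indifferent when 4p + 6(1−p) = 15p + 4(1−p), giving p = 2/13.
Let Bob play a with probability q. Alice is indifferent when 4q + 15(1−q) = 6q + 4(1−q), giving q = 11/13.
The value is 4·(11/13) + (15)·(2/13) = 74/13.

74/13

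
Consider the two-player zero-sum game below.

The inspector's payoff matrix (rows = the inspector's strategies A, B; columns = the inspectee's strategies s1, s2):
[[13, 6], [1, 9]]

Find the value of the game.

Row minima are 6 and 1, so the inspector's maximin is 6; column maxima are 13 and 9, so the inspectee's minimax is 9. These differ, so the equilibrium is in mixed strategies.
Let the inspector play A with probability p. The inspectee is indifferent when 13p + (1−p) = 6p + 9(1−p), giving p = 8/15.
Let the inspectee play s1 with probability q. The inspector is indifferent when 13q + 6(1−q) = q + 9(1−q), giving q = 1/5.
The value is 13·(1/5) + (6)·(4/5) = 37/5.

37/5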